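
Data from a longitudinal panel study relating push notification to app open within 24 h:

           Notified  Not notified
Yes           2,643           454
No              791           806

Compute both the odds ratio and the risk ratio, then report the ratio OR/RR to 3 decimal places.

2.777

Reading the table with exposure as columns: a = 2643 (Notified, case), b = 791 (Notified, non-case), c = 454 (Not notified, case), d = 806.
OR = (2643·806)/(791·454) = 2130258/359114 = 5.93198
Risk in exposed = 2643/3434 = 0.76966; risk in unexposed = 454/1260 = 0.36032; RR = 2.13605
OR/RR = 5.93198 / 2.13605 = 2.77708
The outcome is not rare, so the OR lies further from 1 than the RR.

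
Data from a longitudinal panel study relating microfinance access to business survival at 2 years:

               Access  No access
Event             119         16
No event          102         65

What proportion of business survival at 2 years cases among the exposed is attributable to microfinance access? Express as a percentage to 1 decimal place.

Reading the table with exposure as columns: a = 119 (Access, case), b = 102 (Access, non-case), c = 16 (No access, case), d = 65.
Risk in exposed = 119/221 = 0.53846; risk in unexposed = 16/81 = 0.19753.
RR = 0.53846/0.19753 = 2.72596
AR% = (RR − 1)/RR × 100 = (2.72596 − 1)/2.72596 × 100 = 63.3157%

63.3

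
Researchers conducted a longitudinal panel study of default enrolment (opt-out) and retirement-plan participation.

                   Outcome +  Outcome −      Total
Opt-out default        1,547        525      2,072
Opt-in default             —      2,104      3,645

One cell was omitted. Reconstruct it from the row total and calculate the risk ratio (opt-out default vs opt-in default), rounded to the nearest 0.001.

The missing cell is in the unexposed row: 3645 − 2104 = 1541.
So a = 1547, b = 525, c = 1541, d = 2104.
RR = [a/(a+b)] / [c/(c+d)] = (1547/2072) / (1541/3645) = 0.74662/0.42277 = 1.76602

1.766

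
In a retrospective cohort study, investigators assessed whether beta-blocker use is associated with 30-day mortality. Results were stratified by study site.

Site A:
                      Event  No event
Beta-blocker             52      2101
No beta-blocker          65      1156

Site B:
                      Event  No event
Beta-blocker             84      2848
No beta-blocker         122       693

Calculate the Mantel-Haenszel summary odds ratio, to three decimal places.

0.250

OR_MH = Σ(aᵢdᵢ/nᵢ) / Σ(bᵢcᵢ/nᵢ), where nᵢ is the stratum total.
Stratum 1 (Site A): n = 3374; a·d/n = 52·1156/3374 = 17.8162; b·c/n = 2101·65/3374 = 40.4757
Stratum 2 (Site B): n = 3747; a·d/n = 84·693/3747 = 15.5356; b·c/n = 2848·122/3747 = 92.7291
OR_MH = (17.8162 + 15.5356) / (40.4757 + 92.7291) = 33.3519 / 133.2048 = 0.25038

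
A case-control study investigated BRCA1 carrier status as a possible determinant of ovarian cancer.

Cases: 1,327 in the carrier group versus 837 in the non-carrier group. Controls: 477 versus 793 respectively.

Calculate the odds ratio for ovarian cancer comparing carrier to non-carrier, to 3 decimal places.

From the description: a = 1327, b = 477, c = 837, d = 793.
OR = (a·d)/(b·c) = (1327 × 793) / (477 × 837) = 1052311 / 399249 = 2.63573
The odds of ovarian cancer are about 2.64 times as high in the carrier group.

2.636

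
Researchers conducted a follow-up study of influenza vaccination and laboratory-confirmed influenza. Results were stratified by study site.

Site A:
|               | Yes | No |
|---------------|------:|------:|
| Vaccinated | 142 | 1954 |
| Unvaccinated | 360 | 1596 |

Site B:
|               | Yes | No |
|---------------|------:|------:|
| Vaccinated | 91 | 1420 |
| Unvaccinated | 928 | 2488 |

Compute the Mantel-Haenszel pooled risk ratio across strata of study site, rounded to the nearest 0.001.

RR_MH = Σ(aᵢ·n₀ᵢ/nᵢ) / Σ(cᵢ·n₁ᵢ/nᵢ), with n₁ᵢ = aᵢ+bᵢ (exposed), n₀ᵢ = cᵢ+dᵢ (unexposed), nᵢ = n₁ᵢ+n₀ᵢ.
Stratum 1 (Site A): n₁ = 2096, n₀ = 1956, n = 4052; a·n₀/n = 142·1956/4052 = 68.5469; c·n₁/n = 360·2096/4052 = 186.2192
Stratum 2 (Site B): n₁ = 1511, n₀ = 3416, n = 4927; a·n₀/n = 91·3416/4927 = 63.0923; c·n₁/n = 928·1511/4927 = 284.5967
RR_MH = (68.5469 + 63.0923) / (186.2192 + 284.5967) = 131.6392 / 470.8159 = 0.27960

0.280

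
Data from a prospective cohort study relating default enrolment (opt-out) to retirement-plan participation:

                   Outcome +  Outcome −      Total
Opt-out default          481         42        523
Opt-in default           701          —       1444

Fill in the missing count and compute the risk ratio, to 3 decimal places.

The missing cell is in the unexposed row: 1444 − 701 = 743.
So a = 481, b = 42, c = 701, d = 743.
RR = [a/(a+b)] / [c/(c+d)] = (481/523) / (701/1444) = 0.91969/0.48546 = 1.89449

1.894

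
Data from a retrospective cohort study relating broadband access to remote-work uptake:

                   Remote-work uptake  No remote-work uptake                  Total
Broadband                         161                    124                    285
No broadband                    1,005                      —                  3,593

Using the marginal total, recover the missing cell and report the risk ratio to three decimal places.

2.020

The missing cell is in the unexposed row: 3593 − 1005 = 2588.
So a = 161, b = 124, c = 1005, d = 2588.
RR = [a/(a+b)] / [c/(c+d)] = (161/285) / (1005/3593) = 0.56491/0.27971 = 2.01963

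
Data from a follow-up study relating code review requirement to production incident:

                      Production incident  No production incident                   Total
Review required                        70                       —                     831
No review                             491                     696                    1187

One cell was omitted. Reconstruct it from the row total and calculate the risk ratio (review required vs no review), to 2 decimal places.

0.20

The missing cell is in the exposed row: 831 − 70 = 761.
So a = 70, b = 761, c = 491, d = 696.
RR = [a/(a+b)] / [c/(c+d)] = (70/831) / (491/1187) = 0.08424/0.41365 = 0.20364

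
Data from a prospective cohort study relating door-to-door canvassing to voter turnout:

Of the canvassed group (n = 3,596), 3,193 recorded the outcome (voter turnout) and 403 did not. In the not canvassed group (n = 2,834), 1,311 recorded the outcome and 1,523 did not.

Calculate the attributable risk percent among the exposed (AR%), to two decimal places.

47.90

From the description: a = 3193, b = 403, c = 1311, d = 1523.
Risk in exposed = 3193/3596 = 0.88793; risk in unexposed = 1311/2834 = 0.46260.
RR = 0.88793/0.46260 = 1.91945
AR% = (RR − 1)/RR × 100 = (1.91945 − 1)/1.91945 × 100 = 47.9017%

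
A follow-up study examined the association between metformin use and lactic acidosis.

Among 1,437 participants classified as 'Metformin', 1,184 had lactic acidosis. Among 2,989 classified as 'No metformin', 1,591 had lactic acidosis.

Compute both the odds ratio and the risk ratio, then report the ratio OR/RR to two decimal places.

2.66

From the description: a = 1184, b = 253, c = 1591, d = 1398.
OR = (1184·1398)/(253·1591) = 1655232/402523 = 4.11214
Risk in exposed = 1184/1437 = 0.82394; risk in unexposed = 1591/2989 = 0.53229; RR = 1.54793
OR/RR = 4.11214 / 1.54793 = 2.65655
The outcome is not rare, so the OR lies further from 1 than the RR.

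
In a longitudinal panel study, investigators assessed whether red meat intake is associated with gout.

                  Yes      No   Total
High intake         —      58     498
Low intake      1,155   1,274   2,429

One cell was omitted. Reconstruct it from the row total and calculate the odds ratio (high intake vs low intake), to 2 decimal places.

The missing cell is in the exposed row: 498 − 58 = 440.
So a = 440, b = 58, c = 1155, d = 1274.
OR = (a·d)/(b·c) = (440 × 1274) / (58 × 1155) = 560560 / 66990 = 8.36782

8.37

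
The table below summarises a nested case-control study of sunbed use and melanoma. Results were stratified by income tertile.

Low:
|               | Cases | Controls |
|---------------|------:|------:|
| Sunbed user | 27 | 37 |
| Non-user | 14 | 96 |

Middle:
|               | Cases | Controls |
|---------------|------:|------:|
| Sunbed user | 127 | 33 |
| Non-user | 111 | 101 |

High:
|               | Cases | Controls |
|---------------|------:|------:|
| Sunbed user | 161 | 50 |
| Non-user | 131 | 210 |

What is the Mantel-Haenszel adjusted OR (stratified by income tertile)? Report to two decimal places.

4.48

OR_MH = Σ(aᵢdᵢ/nᵢ) / Σ(bᵢcᵢ/nᵢ), where nᵢ is the stratum total.
Stratum 1 (Low): n = 174; a·d/n = 27·96/174 = 14.8966; b·c/n = 37·14/174 = 2.9770
Stratum 2 (Middle): n = 372; a·d/n = 127·101/372 = 34.4812; b·c/n = 33·111/372 = 9.8468
Stratum 3 (High): n = 552; a·d/n = 161·210/552 = 61.2500; b·c/n = 50·131/552 = 11.8659
OR_MH = (14.8966 + 34.4812 + 61.2500) / (2.9770 + 9.8468 + 11.8659) = 110.6277 / 24.6897 = 4.48072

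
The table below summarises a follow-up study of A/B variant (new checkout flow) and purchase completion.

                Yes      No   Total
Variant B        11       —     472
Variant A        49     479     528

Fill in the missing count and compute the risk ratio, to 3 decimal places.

0.251

The missing cell is in the exposed row: 472 − 11 = 461.
So a = 11, b = 461, c = 49, d = 479.
RR = [a/(a+b)] / [c/(c+d)] = (11/472) / (49/528) = 0.02331/0.09280 = 0.25112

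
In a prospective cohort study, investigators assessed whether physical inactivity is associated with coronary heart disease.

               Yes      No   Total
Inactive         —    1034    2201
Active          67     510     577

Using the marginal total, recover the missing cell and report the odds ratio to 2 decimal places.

8.59

The missing cell is in the exposed row: 2201 − 1034 = 1167.
So a = 1167, b = 1034, c = 67, d = 510.
OR = (a·d)/(b·c) = (1167 × 510) / (1034 × 67) = 595170 / 69278 = 8.59104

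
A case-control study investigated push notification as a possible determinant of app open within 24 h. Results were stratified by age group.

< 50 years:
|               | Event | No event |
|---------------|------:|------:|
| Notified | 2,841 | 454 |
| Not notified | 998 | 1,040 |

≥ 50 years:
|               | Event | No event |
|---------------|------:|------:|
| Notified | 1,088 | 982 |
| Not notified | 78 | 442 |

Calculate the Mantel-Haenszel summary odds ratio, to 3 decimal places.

6.458

OR_MH = Σ(aᵢdᵢ/nᵢ) / Σ(bᵢcᵢ/nᵢ), where nᵢ is the stratum total.
Stratum 1 (< 50 years): n = 5333; a·d/n = 2841·1040/5333 = 554.0296; b·c/n = 454·998/5333 = 84.9601
Stratum 2 (≥ 50 years): n = 2590; a·d/n = 1088·442/2590 = 185.6741; b·c/n = 982·78/2590 = 29.5737
OR_MH = (554.0296 + 185.6741) / (84.9601 + 29.5737) = 739.7038 / 114.5338 = 6.45839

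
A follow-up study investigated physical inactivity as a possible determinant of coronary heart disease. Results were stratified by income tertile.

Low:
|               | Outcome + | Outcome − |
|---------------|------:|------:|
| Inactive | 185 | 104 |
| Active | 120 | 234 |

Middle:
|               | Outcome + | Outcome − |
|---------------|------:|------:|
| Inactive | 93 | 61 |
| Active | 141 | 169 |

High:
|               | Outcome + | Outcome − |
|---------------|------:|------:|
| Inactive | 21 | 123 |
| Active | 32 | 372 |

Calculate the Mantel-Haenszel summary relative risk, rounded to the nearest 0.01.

RR_MH = Σ(aᵢ·n₀ᵢ/nᵢ) / Σ(cᵢ·n₁ᵢ/nᵢ), with n₁ᵢ = aᵢ+bᵢ (exposed), n₀ᵢ = cᵢ+dᵢ (unexposed), nᵢ = n₁ᵢ+n₀ᵢ.
Stratum 1 (Low): n₁ = 289, n₀ = 354, n = 643; a·n₀/n = 185·354/643 = 101.8507; c·n₁/n = 120·289/643 = 53.9347
Stratum 2 (Middle): n₁ = 154, n₀ = 310, n = 464; a·n₀/n = 93·310/464 = 62.1336; c·n₁/n = 141·154/464 = 46.7974
Stratum 3 (High): n₁ = 144, n₀ = 404, n = 548; a·n₀/n = 21·404/548 = 15.4818; c·n₁/n = 32·144/548 = 8.4088
RR_MH = (101.8507 + 62.1336 + 15.4818) / (53.9347 + 46.7974 + 8.4088) = 179.4661 / 109.1409 = 1.64435

1.64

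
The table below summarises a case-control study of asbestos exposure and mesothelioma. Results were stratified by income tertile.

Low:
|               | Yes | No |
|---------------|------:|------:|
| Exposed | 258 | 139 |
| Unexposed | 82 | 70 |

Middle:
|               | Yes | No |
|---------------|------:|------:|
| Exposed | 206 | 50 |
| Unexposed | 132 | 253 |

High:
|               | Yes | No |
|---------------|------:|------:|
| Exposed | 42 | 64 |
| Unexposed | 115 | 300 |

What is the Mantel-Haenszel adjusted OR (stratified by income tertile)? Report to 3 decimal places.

OR_MH = Σ(aᵢdᵢ/nᵢ) / Σ(bᵢcᵢ/nᵢ), where nᵢ is the stratum total.
Stratum 1 (Low): n = 549; a·d/n = 258·70/549 = 32.8962; b·c/n = 139·82/549 = 20.7614
Stratum 2 (Middle): n = 641; a·d/n = 206·253/641 = 81.3073; b·c/n = 50·132/641 = 10.2964
Stratum 3 (High): n = 521; a·d/n = 42·300/521 = 24.1843; b·c/n = 64·115/521 = 14.1267
OR_MH = (32.8962 + 81.3073 + 24.1843) / (20.7614 + 10.2964 + 14.1267) = 138.3878 / 45.1845 = 3.06273

3.063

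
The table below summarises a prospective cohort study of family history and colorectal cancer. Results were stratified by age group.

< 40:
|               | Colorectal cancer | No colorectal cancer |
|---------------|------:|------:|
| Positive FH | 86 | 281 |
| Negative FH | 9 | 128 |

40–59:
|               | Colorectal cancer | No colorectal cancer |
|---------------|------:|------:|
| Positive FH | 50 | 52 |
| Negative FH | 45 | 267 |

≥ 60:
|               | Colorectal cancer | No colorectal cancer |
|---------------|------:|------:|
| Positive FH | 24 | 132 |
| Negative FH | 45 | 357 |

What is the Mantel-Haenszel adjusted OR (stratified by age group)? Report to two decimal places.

3.26

OR_MH = Σ(aᵢdᵢ/nᵢ) / Σ(bᵢcᵢ/nᵢ), where nᵢ is the stratum total.
Stratum 1 (< 40): n = 504; a·d/n = 86·128/504 = 21.8413; b·c/n = 281·9/504 = 5.0179
Stratum 2 (40–59): n = 414; a·d/n = 50·267/414 = 32.2464; b·c/n = 52·45/414 = 5.6522
Stratum 3 (≥ 60): n = 558; a·d/n = 24·357/558 = 15.3548; b·c/n = 132·45/558 = 10.6452
OR_MH = (21.8413 + 32.2464 + 15.3548) / (5.0179 + 5.6522 + 10.6452) = 69.4425 / 21.3152 = 3.25789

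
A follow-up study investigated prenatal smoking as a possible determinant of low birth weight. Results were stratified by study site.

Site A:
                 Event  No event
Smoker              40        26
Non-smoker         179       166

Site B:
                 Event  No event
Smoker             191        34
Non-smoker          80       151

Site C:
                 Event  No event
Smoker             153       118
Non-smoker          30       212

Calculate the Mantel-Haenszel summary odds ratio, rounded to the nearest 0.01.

5.90

OR_MH = Σ(aᵢdᵢ/nᵢ) / Σ(bᵢcᵢ/nᵢ), where nᵢ is the stratum total.
Stratum 1 (Site A): n = 411; a·d/n = 40·166/411 = 16.1557; b·c/n = 26·179/411 = 11.3236
Stratum 2 (Site B): n = 456; a·d/n = 191·151/456 = 63.2478; b·c/n = 34·80/456 = 5.9649
Stratum 3 (Site C): n = 513; a·d/n = 153·212/513 = 63.2281; b·c/n = 118·30/513 = 6.9006
OR_MH = (16.1557 + 63.2478 + 63.2281) / (11.3236 + 5.9649 + 6.9006) = 142.6316 / 24.1891 = 5.89652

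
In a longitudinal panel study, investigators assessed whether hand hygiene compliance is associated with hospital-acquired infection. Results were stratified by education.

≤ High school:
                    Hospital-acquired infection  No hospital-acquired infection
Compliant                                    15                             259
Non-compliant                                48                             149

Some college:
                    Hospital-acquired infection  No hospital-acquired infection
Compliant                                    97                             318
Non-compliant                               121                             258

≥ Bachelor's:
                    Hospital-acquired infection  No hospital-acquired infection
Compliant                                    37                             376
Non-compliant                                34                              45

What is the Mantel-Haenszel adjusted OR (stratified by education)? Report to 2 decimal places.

OR_MH = Σ(aᵢdᵢ/nᵢ) / Σ(bᵢcᵢ/nᵢ), where nᵢ is the stratum total.
Stratum 1 (≤ High school): n = 471; a·d/n = 15·149/471 = 4.7452; b·c/n = 259·48/471 = 26.3949
Stratum 2 (Some college): n = 794; a·d/n = 97·258/794 = 31.5189; b·c/n = 318·121/794 = 48.4610
Stratum 3 (≥ Bachelor's): n = 492; a·d/n = 37·45/492 = 3.3841; b·c/n = 376·34/492 = 25.9837
OR_MH = (4.7452 + 31.5189 + 3.3841) / (26.3949 + 48.4610 + 25.9837) = 39.6483 / 100.8396 = 0.39318

0.39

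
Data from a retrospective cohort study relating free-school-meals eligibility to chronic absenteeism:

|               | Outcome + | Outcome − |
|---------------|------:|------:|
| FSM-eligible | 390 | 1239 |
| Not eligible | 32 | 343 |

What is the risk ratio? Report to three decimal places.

Cells: a = 390, b = 1239, c = 32, d = 343.
Risk in exposed = 390/1629 = 0.23941; risk in unexposed = 32/375 = 0.08533.
RR = 0.23941 / 0.08533 = 2.80559
The risk among the exposed is 2.81 times that among the unexposed.

2.806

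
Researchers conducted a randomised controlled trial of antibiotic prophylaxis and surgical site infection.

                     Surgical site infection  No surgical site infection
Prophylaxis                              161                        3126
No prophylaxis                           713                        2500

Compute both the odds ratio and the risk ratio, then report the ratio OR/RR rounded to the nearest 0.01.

0.82

Cells: a = 161, b = 3126, c = 713, d = 2500.
OR = (161·2500)/(3126·713) = 402500/2228838 = 0.18059
Risk in exposed = 161/3287 = 0.04898; risk in unexposed = 713/3213 = 0.22191; RR = 0.22072
OR/RR = 0.18059 / 0.22072 = 0.81816
The outcome is not rare, so the OR lies further from 1 than the RR.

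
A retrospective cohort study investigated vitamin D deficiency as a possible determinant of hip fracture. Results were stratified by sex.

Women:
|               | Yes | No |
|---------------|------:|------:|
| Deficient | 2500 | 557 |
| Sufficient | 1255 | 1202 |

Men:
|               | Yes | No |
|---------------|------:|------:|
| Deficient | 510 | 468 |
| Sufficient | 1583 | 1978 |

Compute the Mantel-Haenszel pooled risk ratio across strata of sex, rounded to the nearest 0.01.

1.46

RR_MH = Σ(aᵢ·n₀ᵢ/nᵢ) / Σ(cᵢ·n₁ᵢ/nᵢ), with n₁ᵢ = aᵢ+bᵢ (exposed), n₀ᵢ = cᵢ+dᵢ (unexposed), nᵢ = n₁ᵢ+n₀ᵢ.
Stratum 1 (Women): n₁ = 3057, n₀ = 2457, n = 5514; a·n₀/n = 2500·2457/5514 = 1113.9826; c·n₁/n = 1255·3057/5514 = 695.7807
Stratum 2 (Men): n₁ = 978, n₀ = 3561, n = 4539; a·n₀/n = 510·3561/4539 = 400.1124; c·n₁/n = 1583·978/4539 = 341.0826
RR_MH = (1113.9826 + 400.1124) / (695.7807 + 341.0826) = 1514.0949 / 1036.8634 = 1.46026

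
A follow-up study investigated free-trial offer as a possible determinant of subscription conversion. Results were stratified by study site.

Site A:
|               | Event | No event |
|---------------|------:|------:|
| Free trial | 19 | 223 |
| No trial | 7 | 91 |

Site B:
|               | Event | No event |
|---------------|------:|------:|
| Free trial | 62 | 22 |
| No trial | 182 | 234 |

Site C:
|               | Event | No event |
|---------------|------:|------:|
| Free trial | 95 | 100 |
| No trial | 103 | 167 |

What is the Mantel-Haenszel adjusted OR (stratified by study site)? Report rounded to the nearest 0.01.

OR_MH = Σ(aᵢdᵢ/nᵢ) / Σ(bᵢcᵢ/nᵢ), where nᵢ is the stratum total.
Stratum 1 (Site A): n = 340; a·d/n = 19·91/340 = 5.0853; b·c/n = 223·7/340 = 4.5912
Stratum 2 (Site B): n = 500; a·d/n = 62·234/500 = 29.0160; b·c/n = 22·182/500 = 8.0080
Stratum 3 (Site C): n = 465; a·d/n = 95·167/465 = 34.1183; b·c/n = 100·103/465 = 22.1505
OR_MH = (5.0853 + 29.0160 + 34.1183) / (4.5912 + 8.0080 + 22.1505) = 68.2196 / 34.7497 = 1.96317

1.96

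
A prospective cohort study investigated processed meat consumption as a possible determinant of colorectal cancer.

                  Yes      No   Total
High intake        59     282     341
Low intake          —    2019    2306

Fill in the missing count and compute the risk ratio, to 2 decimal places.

The missing cell is in the unexposed row: 2306 − 2019 = 287.
So a = 59, b = 282, c = 287, d = 2019.
RR = [a/(a+b)] / [c/(c+d)] = (59/341) / (287/2306) = 0.17302/0.12446 = 1.39019

1.39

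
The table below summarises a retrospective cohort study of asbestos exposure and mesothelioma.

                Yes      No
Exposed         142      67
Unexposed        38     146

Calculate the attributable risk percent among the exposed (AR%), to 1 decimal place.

Cells: a = 142, b = 67, c = 38, d = 146.
Risk in exposed = 142/209 = 0.67943; risk in unexposed = 38/184 = 0.20652.
RR = 0.67943/0.20652 = 3.28985
AR% = (RR − 1)/RR × 100 = (3.28985 − 1)/3.28985 × 100 = 69.6035%

69.6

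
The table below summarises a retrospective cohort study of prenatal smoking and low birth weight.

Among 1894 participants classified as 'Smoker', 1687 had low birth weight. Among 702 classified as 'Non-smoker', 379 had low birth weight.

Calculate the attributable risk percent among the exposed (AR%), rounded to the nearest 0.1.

From the description: a = 1687, b = 207, c = 379, d = 323.
Risk in exposed = 1687/1894 = 0.89071; risk in unexposed = 379/702 = 0.53989.
RR = 0.89071/0.53989 = 1.64981
AR% = (RR − 1)/RR × 100 = (1.64981 − 1)/1.64981 × 100 = 39.3868%

39.4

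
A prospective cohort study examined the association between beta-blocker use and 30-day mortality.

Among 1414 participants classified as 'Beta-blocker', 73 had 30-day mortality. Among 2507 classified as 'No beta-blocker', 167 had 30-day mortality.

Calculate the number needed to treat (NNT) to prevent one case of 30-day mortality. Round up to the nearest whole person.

Risk in treated group = 73/1414 = 0.05163; risk in control = 167/2507 = 0.06661.
Absolute risk reduction = 0.06661 − 0.05163 = 0.01499
NNT = 1 / ARR = 1 / 0.01499 = 66.725 → round up → 67

67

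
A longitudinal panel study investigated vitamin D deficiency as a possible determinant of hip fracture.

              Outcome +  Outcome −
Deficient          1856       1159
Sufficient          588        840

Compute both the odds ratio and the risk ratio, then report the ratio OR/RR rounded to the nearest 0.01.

1.53

Cells: a = 1856, b = 1159, c = 588, d = 840.
OR = (1856·840)/(1159·588) = 1559040/681492 = 2.28769
Risk in exposed = 1856/3015 = 0.61559; risk in unexposed = 588/1428 = 0.41176; RR = 1.49500
OR/RR = 2.28769 / 1.49500 = 1.53022
The outcome is not rare, so the OR lies further from 1 than the RR.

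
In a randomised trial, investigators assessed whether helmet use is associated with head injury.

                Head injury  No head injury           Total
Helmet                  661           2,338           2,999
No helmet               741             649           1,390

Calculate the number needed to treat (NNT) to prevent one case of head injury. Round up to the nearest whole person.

4

Risk in treated group = 661/2999 = 0.22041; risk in control = 741/1390 = 0.53309.
Absolute risk reduction = 0.53309 − 0.22041 = 0.31269
NNT = 1 / ARR = 1 / 0.31269 = 3.198 → round up → 4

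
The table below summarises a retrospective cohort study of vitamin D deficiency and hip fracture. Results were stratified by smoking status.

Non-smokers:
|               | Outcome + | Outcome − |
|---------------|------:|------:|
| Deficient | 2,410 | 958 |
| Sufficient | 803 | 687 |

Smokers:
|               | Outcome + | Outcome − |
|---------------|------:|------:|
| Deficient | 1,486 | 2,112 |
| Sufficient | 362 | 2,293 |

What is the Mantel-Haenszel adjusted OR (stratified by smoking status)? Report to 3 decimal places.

OR_MH = Σ(aᵢdᵢ/nᵢ) / Σ(bᵢcᵢ/nᵢ), where nᵢ is the stratum total.
Stratum 1 (Non-smokers): n = 4858; a·d/n = 2410·687/4858 = 340.8131; b·c/n = 958·803/4858 = 158.3520
Stratum 2 (Smokers): n = 6253; a·d/n = 1486·2293/6253 = 544.9221; b·c/n = 2112·362/6253 = 122.2684
OR_MH = (340.8131 + 544.9221) / (158.3520 + 122.2684) = 885.7352 / 280.6203 = 3.15635

3.156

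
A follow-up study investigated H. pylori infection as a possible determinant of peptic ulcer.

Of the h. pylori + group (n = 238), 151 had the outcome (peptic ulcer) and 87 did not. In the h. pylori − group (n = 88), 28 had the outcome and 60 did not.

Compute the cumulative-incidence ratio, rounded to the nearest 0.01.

From the description: a = 151, b = 87, c = 28, d = 60.
Risk in exposed = 151/238 = 0.63445; risk in unexposed = 28/88 = 0.31818.
RR = 0.63445 / 0.31818 = 1.99400
The risk among the exposed is 1.99 times that among the unexposed.

1.99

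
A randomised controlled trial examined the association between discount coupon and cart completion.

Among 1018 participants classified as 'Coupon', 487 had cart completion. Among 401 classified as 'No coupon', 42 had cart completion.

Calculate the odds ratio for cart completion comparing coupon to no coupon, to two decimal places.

From the description: a = 487, b = 531, c = 42, d = 359.
OR = (a·d)/(b·c) = (487 × 359) / (531 × 42) = 174833 / 22302 = 7.83934
The odds of cart completion are about 7.84 times as high in the coupon group.

7.84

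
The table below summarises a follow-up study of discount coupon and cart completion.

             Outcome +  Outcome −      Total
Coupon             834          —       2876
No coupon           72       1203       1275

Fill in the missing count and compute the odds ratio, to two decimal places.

The missing cell is in the exposed row: 2876 − 834 = 2042.
So a = 834, b = 2042, c = 72, d = 1203.
OR = (a·d)/(b·c) = (834 × 1203) / (2042 × 72) = 1003302 / 147024 = 6.82407

6.82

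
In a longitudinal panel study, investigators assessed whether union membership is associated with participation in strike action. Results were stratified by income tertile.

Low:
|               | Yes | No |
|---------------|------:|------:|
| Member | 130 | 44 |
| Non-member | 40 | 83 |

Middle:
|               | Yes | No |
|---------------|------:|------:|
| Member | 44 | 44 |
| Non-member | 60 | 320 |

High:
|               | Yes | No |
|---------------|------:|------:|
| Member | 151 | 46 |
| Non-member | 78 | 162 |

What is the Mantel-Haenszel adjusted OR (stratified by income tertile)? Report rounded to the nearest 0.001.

6.188

OR_MH = Σ(aᵢdᵢ/nᵢ) / Σ(bᵢcᵢ/nᵢ), where nᵢ is the stratum total.
Stratum 1 (Low): n = 297; a·d/n = 130·83/297 = 36.3300; b·c/n = 44·40/297 = 5.9259
Stratum 2 (Middle): n = 468; a·d/n = 44·320/468 = 30.0855; b·c/n = 44·60/468 = 5.6410
Stratum 3 (High): n = 437; a·d/n = 151·162/437 = 55.9771; b·c/n = 46·78/437 = 8.2105
OR_MH = (36.3300 + 30.0855 + 55.9771) / (5.9259 + 5.6410 + 8.2105) = 122.3926 / 19.7775 = 6.18848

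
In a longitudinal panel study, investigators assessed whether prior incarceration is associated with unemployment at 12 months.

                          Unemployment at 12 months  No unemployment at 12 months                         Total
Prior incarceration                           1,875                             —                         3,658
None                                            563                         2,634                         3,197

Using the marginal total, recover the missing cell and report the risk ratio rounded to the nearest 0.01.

The missing cell is in the exposed row: 3658 − 1875 = 1783.
So a = 1875, b = 1783, c = 563, d = 2634.
RR = [a/(a+b)] / [c/(c+d)] = (1875/3658) / (563/3197) = 0.51258/0.17610 = 2.91066

2.91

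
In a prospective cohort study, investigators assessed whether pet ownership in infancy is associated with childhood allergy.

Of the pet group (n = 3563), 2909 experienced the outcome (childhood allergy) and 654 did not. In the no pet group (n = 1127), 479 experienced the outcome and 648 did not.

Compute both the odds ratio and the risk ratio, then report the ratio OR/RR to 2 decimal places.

From the description: a = 2909, b = 654, c = 479, d = 648.
OR = (2909·648)/(654·479) = 1885032/313266 = 6.01735
Risk in exposed = 2909/3563 = 0.81645; risk in unexposed = 479/1127 = 0.42502; RR = 1.92095
OR/RR = 6.01735 / 1.92095 = 3.13249
The outcome is not rare, so the OR lies further from 1 than the RR.

3.13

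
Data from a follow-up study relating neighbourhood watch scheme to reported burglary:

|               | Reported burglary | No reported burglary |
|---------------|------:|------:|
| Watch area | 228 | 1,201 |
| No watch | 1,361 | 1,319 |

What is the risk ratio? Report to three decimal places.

Cells: a = 228, b = 1201, c = 1361, d = 1319.
Risk in exposed = 228/1429 = 0.15955; risk in unexposed = 1361/2680 = 0.50784.
RR = 0.15955 / 0.50784 = 0.31418
The risk is 69% lower among the exposed than among the unexposed.

0.314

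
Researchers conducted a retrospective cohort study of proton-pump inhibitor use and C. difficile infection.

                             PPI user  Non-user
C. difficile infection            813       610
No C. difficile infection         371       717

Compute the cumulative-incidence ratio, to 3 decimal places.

1.494

Reading the table with exposure as columns: a = 813 (PPI user, case), b = 371 (PPI user, non-case), c = 610 (Non-user, case), d = 717.
Risk in exposed = 813/1184 = 0.68666; risk in unexposed = 610/1327 = 0.45968.
RR = 0.68666 / 0.45968 = 1.49376
The risk among the exposed is 1.49 times that among the unexposed.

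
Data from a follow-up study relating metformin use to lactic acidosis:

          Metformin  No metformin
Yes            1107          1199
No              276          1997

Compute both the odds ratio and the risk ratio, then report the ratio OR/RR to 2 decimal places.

Reading the table with exposure as columns: a = 1107 (Metformin, case), b = 276 (Metformin, non-case), c = 1199 (No metformin, case), d = 1997.
OR = (1107·1997)/(276·1199) = 2210679/330924 = 6.68032
Risk in exposed = 1107/1383 = 0.80043; risk in unexposed = 1199/3196 = 0.37516; RR = 2.13360
OR/RR = 6.68032 / 2.13360 = 3.13101
The outcome is not rare, so the OR lies further from 1 than the RR.

3.13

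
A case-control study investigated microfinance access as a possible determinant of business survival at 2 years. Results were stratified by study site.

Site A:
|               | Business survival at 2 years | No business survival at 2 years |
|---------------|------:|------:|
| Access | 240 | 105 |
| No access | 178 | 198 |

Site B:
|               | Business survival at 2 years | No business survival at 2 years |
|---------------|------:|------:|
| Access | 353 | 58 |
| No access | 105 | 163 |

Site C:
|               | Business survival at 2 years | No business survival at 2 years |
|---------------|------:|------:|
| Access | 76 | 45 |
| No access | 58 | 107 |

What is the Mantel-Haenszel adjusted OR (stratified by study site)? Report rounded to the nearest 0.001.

4.068

OR_MH = Σ(aᵢdᵢ/nᵢ) / Σ(bᵢcᵢ/nᵢ), where nᵢ is the stratum total.
Stratum 1 (Site A): n = 721; a·d/n = 240·198/721 = 65.9085; b·c/n = 105·178/721 = 25.9223
Stratum 2 (Site B): n = 679; a·d/n = 353·163/679 = 84.7408; b·c/n = 58·105/679 = 8.9691
Stratum 3 (Site C): n = 286; a·d/n = 76·107/286 = 28.4336; b·c/n = 45·58/286 = 9.1259
OR_MH = (65.9085 + 84.7408 + 28.4336) / (25.9223 + 8.9691 + 9.1259) = 179.0828 / 44.0173 = 4.06847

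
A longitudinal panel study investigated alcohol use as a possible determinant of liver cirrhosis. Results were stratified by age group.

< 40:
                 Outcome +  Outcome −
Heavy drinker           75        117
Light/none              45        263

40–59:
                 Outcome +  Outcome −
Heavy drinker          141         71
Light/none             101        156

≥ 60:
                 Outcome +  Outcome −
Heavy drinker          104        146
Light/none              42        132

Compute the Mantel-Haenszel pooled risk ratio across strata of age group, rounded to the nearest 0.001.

1.894

RR_MH = Σ(aᵢ·n₀ᵢ/nᵢ) / Σ(cᵢ·n₁ᵢ/nᵢ), with n₁ᵢ = aᵢ+bᵢ (exposed), n₀ᵢ = cᵢ+dᵢ (unexposed), nᵢ = n₁ᵢ+n₀ᵢ.
Stratum 1 (< 40): n₁ = 192, n₀ = 308, n = 500; a·n₀/n = 75·308/500 = 46.2000; c·n₁/n = 45·192/500 = 17.2800
Stratum 2 (40–59): n₁ = 212, n₀ = 257, n = 469; a·n₀/n = 141·257/469 = 77.2644; c·n₁/n = 101·212/469 = 45.6546
Stratum 3 (≥ 60): n₁ = 250, n₀ = 174, n = 424; a·n₀/n = 104·174/424 = 42.6792; c·n₁/n = 42·250/424 = 24.7642
RR_MH = (46.2000 + 77.2644 + 42.6792) / (17.2800 + 45.6546 + 24.7642) = 166.1436 / 87.6987 = 1.89448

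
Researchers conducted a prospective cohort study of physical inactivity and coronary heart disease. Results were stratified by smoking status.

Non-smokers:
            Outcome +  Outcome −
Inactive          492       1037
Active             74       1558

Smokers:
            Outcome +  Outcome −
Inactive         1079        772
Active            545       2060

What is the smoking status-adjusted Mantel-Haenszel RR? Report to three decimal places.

RR_MH = Σ(aᵢ·n₀ᵢ/nᵢ) / Σ(cᵢ·n₁ᵢ/nᵢ), with n₁ᵢ = aᵢ+bᵢ (exposed), n₀ᵢ = cᵢ+dᵢ (unexposed), nᵢ = n₁ᵢ+n₀ᵢ.
Stratum 1 (Non-smokers): n₁ = 1529, n₀ = 1632, n = 3161; a·n₀/n = 492·1632/3161 = 254.0158; c·n₁/n = 74·1529/3161 = 35.7944
Stratum 2 (Smokers): n₁ = 1851, n₀ = 2605, n = 4456; a·n₀/n = 1079·2605/4456 = 630.7888; c·n₁/n = 545·1851/4456 = 226.3903
RR_MH = (254.0158 + 630.7888) / (35.7944 + 226.3903) = 884.8046 / 262.1846 = 3.37474

3.375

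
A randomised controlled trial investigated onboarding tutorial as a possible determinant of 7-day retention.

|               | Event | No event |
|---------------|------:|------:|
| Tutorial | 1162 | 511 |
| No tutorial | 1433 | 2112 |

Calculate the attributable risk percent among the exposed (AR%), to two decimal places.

Cells: a = 1162, b = 511, c = 1433, d = 2112.
Risk in exposed = 1162/1673 = 0.69456; risk in unexposed = 1433/3545 = 0.40423.
RR = 0.69456/0.40423 = 1.71823
AR% = (RR − 1)/RR × 100 = (1.71823 − 1)/1.71823 × 100 = 41.8004%

41.80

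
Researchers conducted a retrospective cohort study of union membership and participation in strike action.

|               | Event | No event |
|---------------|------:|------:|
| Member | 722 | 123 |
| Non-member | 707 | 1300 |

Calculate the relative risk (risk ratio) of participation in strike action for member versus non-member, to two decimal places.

Cells: a = 722, b = 123, c = 707, d = 1300.
Risk in exposed = 722/845 = 0.85444; risk in unexposed = 707/2007 = 0.35227.
RR = 0.85444 / 0.35227 = 2.42554
The risk among the exposed is 2.43 times that among the unexposed.

2.43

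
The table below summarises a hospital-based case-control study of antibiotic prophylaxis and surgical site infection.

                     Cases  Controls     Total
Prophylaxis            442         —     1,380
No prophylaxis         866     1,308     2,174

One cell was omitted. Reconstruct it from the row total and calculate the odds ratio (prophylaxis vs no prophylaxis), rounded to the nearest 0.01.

0.71

The missing cell is in the exposed row: 1380 − 442 = 938.
So a = 442, b = 938, c = 866, d = 1308.
OR = (a·d)/(b·c) = (442 × 1308) / (938 × 866) = 578136 / 812308 = 0.71172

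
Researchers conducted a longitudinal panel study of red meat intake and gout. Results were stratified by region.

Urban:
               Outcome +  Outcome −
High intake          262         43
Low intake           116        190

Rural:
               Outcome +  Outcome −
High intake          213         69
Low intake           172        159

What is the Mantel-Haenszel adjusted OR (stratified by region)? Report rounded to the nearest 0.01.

4.97

OR_MH = Σ(aᵢdᵢ/nᵢ) / Σ(bᵢcᵢ/nᵢ), where nᵢ is the stratum total.
Stratum 1 (Urban): n = 611; a·d/n = 262·190/611 = 81.4730; b·c/n = 43·116/611 = 8.1637
Stratum 2 (Rural): n = 613; a·d/n = 213·159/613 = 55.2480; b·c/n = 69·172/613 = 19.3605
OR_MH = (81.4730 + 55.2480) / (8.1637 + 19.3605) = 136.7210 / 27.5242 = 4.96730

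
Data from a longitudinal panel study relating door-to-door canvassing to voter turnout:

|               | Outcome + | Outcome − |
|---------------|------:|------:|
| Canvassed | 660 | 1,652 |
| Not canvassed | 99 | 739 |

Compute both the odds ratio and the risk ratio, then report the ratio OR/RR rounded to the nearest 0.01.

Cells: a = 660, b = 1652, c = 99, d = 739.
OR = (660·739)/(1652·99) = 487740/163548 = 2.98224
Risk in exposed = 660/2312 = 0.28547; risk in unexposed = 99/838 = 0.11814; RR = 2.41638
OR/RR = 2.98224 / 2.41638 = 1.23418
The outcome is not rare, so the OR lies further from 1 than the RR.

1.23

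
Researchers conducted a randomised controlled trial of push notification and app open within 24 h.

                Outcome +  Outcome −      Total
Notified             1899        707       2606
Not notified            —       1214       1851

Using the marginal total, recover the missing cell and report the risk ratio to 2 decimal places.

The missing cell is in the unexposed row: 1851 − 1214 = 637.
So a = 1899, b = 707, c = 637, d = 1214.
RR = [a/(a+b)] / [c/(c+d)] = (1899/2606) / (637/1851) = 0.72870/0.34414 = 2.11747

2.12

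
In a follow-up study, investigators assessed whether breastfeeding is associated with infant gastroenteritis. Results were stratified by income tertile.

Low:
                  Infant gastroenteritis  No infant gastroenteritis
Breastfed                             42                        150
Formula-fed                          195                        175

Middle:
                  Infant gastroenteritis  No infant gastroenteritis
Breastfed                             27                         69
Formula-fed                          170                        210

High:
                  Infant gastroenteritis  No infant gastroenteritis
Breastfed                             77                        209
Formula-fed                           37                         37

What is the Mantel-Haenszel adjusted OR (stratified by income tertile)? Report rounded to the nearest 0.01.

OR_MH = Σ(aᵢdᵢ/nᵢ) / Σ(bᵢcᵢ/nᵢ), where nᵢ is the stratum total.
Stratum 1 (Low): n = 562; a·d/n = 42·175/562 = 13.0783; b·c/n = 150·195/562 = 52.0463
Stratum 2 (Middle): n = 476; a·d/n = 27·210/476 = 11.9118; b·c/n = 69·170/476 = 24.6429
Stratum 3 (High): n = 360; a·d/n = 77·37/360 = 7.9139; b·c/n = 209·37/360 = 21.4806
OR_MH = (13.0783 + 11.9118 + 7.9139) / (52.0463 + 24.6429 + 21.4806) = 32.9039 / 98.1697 = 0.33517

0.34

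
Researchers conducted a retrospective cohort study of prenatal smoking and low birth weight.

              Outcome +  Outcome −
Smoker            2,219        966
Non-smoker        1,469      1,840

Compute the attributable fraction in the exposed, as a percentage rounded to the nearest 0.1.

36.3

Cells: a = 2219, b = 966, c = 1469, d = 1840.
Risk in exposed = 2219/3185 = 0.69670; risk in unexposed = 1469/3309 = 0.44394.
RR = 0.69670/0.44394 = 1.56936
AR% = (RR − 1)/RR × 100 = (1.56936 − 1)/1.56936 × 100 = 36.2798%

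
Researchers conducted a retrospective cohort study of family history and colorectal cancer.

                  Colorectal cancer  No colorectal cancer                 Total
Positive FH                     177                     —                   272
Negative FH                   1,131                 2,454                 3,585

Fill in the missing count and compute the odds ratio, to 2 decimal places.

4.04

The missing cell is in the exposed row: 272 − 177 = 95.
So a = 177, b = 95, c = 1131, d = 2454.
OR = (a·d)/(b·c) = (177 × 2454) / (95 × 1131) = 434358 / 107445 = 4.04261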